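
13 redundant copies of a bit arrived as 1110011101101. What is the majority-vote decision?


Ones: 9 out of 13
Threshold: 7

1 (9/13 voted 1)


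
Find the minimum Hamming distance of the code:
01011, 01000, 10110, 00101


Comparing all pairs, minimum distance: 2
Can detect 1 errors, correct 0 errors

2


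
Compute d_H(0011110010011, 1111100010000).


XOR: 1100010000011
Count of 1s: 5

5


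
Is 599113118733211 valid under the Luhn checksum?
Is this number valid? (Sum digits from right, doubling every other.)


Luhn sum = 62
62 mod 10 = 2

Invalid (Luhn sum mod 10 = 2)


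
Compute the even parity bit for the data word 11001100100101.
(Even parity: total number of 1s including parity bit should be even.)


Number of 1s in data: 7
Parity bit: 1

1


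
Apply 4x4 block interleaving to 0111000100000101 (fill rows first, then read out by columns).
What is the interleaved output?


Matrix:
  0111
  0001
  0000
  0101
Read columns: 0000100110001101

0000100110001101


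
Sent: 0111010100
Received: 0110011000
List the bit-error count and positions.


XOR: 0001001100

3 error(s) at position(s): 3, 6, 7


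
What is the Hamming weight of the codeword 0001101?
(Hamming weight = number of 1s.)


Counting 1s in 0001101

3


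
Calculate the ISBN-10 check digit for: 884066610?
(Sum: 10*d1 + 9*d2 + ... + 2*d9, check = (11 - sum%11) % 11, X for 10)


Weighted sum: 277
277 mod 11 = 2

Check digit: 9


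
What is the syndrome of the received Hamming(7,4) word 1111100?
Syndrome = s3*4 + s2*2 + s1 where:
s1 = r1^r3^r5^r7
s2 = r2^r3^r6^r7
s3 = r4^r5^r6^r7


s1=1, s2=0, s3=0

Syndrome = 1 (error at position 1)


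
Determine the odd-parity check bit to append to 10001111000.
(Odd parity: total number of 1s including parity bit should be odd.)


Number of 1s in data: 5
Parity bit: 0

0


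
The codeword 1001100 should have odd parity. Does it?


Number of 1s: 3

Yes, parity is correct (3 ones)


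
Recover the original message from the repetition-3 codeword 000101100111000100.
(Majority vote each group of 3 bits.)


Groups: 000, 101, 100, 111, 000, 100
Majority votes: 010100

010100


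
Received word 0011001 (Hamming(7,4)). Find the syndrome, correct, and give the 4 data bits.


Syndrome = 0: no error detected

Data: 1001 (no errors)


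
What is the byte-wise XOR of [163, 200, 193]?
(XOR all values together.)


XOR chain: 163 ^ 200 ^ 193 = 170

170


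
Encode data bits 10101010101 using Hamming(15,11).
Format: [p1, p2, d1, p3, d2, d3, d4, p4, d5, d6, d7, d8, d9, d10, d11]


Parity bits: p1=1, p2=0, p3=1, p4=0

101101001010101


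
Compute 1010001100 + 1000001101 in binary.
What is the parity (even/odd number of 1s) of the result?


1010001100 = 652
1000001101 = 525
Sum = 1177 = 10010011001
1s count = 5

odd parity (5 ones in 10010011001)


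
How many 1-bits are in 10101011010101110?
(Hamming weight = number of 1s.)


Counting 1s in 10101011010101110

10


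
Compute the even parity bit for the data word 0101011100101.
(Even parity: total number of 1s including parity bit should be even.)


Number of 1s in data: 7
Parity bit: 1

1


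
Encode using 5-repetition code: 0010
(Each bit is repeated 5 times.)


Each bit -> 5 copies

00000000001111100000


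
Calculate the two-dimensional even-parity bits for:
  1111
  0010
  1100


Row parities: 010
Column parities: 0001

Row P: 010, Col P: 0001, Corner: 1


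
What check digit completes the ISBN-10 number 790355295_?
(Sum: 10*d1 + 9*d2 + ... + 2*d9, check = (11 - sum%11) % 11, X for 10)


Weighted sum: 272
272 mod 11 = 8

Check digit: 3


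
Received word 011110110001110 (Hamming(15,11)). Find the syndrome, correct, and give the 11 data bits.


Syndrome = 0: no error detected

Data: 11010001110 (no errors)


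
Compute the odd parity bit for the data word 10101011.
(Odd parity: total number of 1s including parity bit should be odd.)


Number of 1s in data: 5
Parity bit: 0

0


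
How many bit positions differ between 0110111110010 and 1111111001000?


XOR: 1001000111010
Count of 1s: 6

6


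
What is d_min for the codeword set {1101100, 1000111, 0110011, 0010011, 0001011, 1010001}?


Comparing all pairs, minimum distance: 1
Can detect 0 errors, correct 0 errors

1


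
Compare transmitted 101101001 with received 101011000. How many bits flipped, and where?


XOR: 000110001

3 error(s) at position(s): 3, 4, 8


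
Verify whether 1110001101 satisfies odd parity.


Number of 1s: 6

No, parity error (6 ones)


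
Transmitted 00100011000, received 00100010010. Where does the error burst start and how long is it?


XOR: 00000001010

Burst at position 7, length 3


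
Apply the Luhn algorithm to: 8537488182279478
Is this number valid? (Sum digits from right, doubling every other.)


Luhn sum = 95
95 mod 10 = 5

Invalid (Luhn sum mod 10 = 5)


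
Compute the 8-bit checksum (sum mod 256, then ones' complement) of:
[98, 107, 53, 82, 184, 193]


Sum = 717 mod 256 = 205
Complement = 50

50


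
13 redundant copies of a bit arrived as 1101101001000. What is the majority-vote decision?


Ones: 6 out of 13
Threshold: 7

0 (6/13 voted 1)


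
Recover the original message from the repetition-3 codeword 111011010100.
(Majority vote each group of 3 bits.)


Groups: 111, 011, 010, 100
Majority votes: 1100

1100


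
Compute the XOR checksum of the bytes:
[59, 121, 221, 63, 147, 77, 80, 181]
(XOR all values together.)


XOR chain: 59 ^ 121 ^ 221 ^ 63 ^ 147 ^ 77 ^ 80 ^ 181 = 155

155


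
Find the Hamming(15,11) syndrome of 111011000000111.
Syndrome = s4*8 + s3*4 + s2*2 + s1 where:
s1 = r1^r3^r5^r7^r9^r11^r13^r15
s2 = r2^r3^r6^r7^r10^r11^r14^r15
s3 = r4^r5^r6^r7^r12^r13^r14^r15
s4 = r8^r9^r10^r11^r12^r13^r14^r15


s1=1, s2=1, s3=1, s4=1

Syndrome = 15 (error at position 15)


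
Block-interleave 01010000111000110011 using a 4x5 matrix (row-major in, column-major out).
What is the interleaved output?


Matrix:
  01010
  00011
  10001
  10011
Read columns: 00111000000011010111

00111000000011010111


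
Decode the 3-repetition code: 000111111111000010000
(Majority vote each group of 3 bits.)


Groups: 000, 111, 111, 111, 000, 010, 000
Majority votes: 0111000

0111000


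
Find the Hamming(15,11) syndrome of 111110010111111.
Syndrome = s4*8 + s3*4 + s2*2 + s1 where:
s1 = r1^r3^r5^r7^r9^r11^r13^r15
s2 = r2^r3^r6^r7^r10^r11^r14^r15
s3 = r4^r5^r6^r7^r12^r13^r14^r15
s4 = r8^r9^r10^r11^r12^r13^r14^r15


s1=0, s2=0, s3=0, s4=1

Syndrome = 8 (error at position 8)


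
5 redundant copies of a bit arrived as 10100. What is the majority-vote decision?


Ones: 2 out of 5
Threshold: 3

0 (2/5 voted 1)


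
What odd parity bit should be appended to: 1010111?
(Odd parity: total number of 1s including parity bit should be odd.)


Number of 1s in data: 5
Parity bit: 0

0


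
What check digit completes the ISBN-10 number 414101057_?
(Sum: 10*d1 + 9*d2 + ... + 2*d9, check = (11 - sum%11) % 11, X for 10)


Weighted sum: 122
122 mod 11 = 1

Check digit: X


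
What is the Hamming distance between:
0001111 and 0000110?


XOR: 0001001
Count of 1s: 2

2


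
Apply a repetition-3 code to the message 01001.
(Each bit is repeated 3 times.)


Each bit -> 3 copies

000111000000111


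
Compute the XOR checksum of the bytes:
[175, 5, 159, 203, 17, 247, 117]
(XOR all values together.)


XOR chain: 175 ^ 5 ^ 159 ^ 203 ^ 17 ^ 247 ^ 117 = 109

109


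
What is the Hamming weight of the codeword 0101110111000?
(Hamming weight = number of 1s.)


Counting 1s in 0101110111000

7


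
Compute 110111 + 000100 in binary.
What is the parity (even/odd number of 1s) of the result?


110111 = 55
000100 = 4
Sum = 59 = 111011
1s count = 5

odd parity (5 ones in 111011)


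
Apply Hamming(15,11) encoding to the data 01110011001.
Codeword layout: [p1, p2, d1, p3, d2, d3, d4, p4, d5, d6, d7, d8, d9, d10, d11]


Parity bits: p1=0, p2=0, p3=1, p4=1

000111110011001


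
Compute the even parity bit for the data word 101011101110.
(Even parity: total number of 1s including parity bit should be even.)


Number of 1s in data: 8
Parity bit: 0

0


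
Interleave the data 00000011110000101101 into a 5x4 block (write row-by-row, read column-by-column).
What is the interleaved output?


Matrix:
  0000
  0011
  1100
  0010
  1101
Read columns: 00101001010101001001

00101001010101001001


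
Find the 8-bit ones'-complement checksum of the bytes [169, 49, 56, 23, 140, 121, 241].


Sum = 799 mod 256 = 31
Complement = 224

224


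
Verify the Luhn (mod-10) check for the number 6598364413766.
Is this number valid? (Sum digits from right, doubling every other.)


Luhn sum = 64
64 mod 10 = 4

Invalid (Luhn sum mod 10 = 4)


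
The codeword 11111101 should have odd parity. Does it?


Number of 1s: 7

Yes, parity is correct (7 ones)


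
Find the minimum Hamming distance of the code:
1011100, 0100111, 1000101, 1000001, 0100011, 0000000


Comparing all pairs, minimum distance: 1
Can detect 0 errors, correct 0 errors

1


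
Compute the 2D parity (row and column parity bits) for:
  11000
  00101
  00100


Row parities: 001
Column parities: 11001

Row P: 001, Col P: 11001, Corner: 1


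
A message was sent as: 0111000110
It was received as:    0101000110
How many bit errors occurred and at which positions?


XOR: 0010000000

1 error(s) at position(s): 2


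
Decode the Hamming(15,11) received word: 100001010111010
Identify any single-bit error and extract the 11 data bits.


Syndrome = 12: error at position 12

Data: 00100110010 (corrected bit 12)


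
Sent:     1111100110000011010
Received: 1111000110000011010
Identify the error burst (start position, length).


XOR: 0000100000000000000

Burst at position 4, length 1


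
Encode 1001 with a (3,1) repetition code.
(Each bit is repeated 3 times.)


Each bit -> 3 copies

111000000111


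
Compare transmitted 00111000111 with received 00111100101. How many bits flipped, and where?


XOR: 00000100010

2 error(s) at position(s): 5, 9


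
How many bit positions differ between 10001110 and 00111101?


XOR: 10110011
Count of 1s: 5

5


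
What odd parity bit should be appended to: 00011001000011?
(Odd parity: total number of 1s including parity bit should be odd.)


Number of 1s in data: 5
Parity bit: 0

0


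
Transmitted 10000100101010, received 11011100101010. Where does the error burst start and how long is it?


XOR: 01011000000000

Burst at position 1, length 4


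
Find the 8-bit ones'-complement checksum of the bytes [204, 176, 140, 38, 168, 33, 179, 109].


Sum = 1047 mod 256 = 23
Complement = 232

232


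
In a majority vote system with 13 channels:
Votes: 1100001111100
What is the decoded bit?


Ones: 7 out of 13
Threshold: 7

1 (7/13 voted 1)


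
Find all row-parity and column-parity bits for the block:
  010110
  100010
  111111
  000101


Row parities: 1000
Column parities: 001110

Row P: 1000, Col P: 001110, Corner: 1


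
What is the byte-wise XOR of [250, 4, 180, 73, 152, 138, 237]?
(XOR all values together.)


XOR chain: 250 ^ 4 ^ 180 ^ 73 ^ 152 ^ 138 ^ 237 = 252

252


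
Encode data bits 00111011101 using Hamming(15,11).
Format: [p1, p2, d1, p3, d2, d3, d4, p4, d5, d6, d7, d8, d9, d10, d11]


Parity bits: p1=1, p2=0, p3=1, p4=1

100101111011101


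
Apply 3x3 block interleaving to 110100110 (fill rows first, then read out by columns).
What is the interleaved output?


Matrix:
  110
  100
  110
Read columns: 111101000

111101000


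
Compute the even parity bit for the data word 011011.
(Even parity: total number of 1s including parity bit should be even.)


Number of 1s in data: 4
Parity bit: 0

0


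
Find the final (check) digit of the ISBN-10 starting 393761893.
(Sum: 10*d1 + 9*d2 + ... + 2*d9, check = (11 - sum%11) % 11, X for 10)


Weighted sum: 290
290 mod 11 = 4

Check digit: 7


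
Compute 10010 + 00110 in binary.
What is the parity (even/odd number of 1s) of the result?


10010 = 18
00110 = 6
Sum = 24 = 11000
1s count = 2

even parity (2 ones in 11000)


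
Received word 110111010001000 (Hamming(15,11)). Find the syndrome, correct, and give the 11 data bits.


Syndrome = 0: no error detected

Data: 01100001000 (no errors)


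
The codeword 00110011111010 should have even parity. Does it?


Number of 1s: 8

Yes, parity is correct (8 ones)


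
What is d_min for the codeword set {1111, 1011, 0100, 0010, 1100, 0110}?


Comparing all pairs, minimum distance: 1
Can detect 0 errors, correct 0 errors

1


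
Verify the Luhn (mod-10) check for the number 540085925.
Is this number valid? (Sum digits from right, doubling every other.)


Luhn sum = 40
40 mod 10 = 0

Valid (Luhn sum mod 10 = 0)


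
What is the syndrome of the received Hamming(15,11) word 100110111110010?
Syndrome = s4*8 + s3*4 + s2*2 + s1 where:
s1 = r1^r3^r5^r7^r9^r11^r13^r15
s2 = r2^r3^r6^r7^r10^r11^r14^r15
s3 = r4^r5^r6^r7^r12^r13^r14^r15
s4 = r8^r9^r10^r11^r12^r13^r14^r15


s1=1, s2=0, s3=0, s4=1

Syndrome = 9 (error at position 9)


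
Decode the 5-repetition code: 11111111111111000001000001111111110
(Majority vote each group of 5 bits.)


Groups: 11111, 11111, 11110, 00001, 00000, 11111, 11110
Majority votes: 1110011

1110011


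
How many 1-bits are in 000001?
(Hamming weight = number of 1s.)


Counting 1s in 000001

1


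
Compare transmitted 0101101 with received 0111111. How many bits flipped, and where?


XOR: 0010010

2 error(s) at position(s): 2, 5


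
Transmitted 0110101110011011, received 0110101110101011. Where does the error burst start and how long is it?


XOR: 0000000000110000

Burst at position 10, length 2


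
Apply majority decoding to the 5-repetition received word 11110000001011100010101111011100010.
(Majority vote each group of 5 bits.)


Groups: 11110, 00000, 10111, 00010, 10111, 10111, 00010
Majority votes: 1010110

1010110


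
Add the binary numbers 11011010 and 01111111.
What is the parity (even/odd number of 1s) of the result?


11011010 = 218
01111111 = 127
Sum = 345 = 101011001
1s count = 5

odd parity (5 ones in 101011001)


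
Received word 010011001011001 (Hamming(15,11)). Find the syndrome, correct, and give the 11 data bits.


Syndrome = 0: no error detected

Data: 01101011001 (no errors)


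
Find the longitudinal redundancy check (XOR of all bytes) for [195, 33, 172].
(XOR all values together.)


XOR chain: 195 ^ 33 ^ 172 = 78

78


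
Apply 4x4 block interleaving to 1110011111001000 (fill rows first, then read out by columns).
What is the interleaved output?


Matrix:
  1110
  0111
  1100
  1000
Read columns: 1011111011000100

1011111011000100


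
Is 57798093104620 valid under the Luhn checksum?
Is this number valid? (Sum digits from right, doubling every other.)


Luhn sum = 61
61 mod 10 = 1

Invalid (Luhn sum mod 10 = 1)


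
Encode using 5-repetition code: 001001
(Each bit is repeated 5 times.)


Each bit -> 5 copies

000000000011111000000000011111


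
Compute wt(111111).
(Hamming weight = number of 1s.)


Counting 1s in 111111

6


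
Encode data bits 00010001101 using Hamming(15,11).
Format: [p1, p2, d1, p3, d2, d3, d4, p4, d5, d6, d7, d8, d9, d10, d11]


Parity bits: p1=1, p2=0, p3=0, p4=1

100000110001101


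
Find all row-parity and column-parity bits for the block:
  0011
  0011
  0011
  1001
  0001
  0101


Row parities: 000010
Column parities: 1110

Row P: 000010, Col P: 1110, Corner: 1


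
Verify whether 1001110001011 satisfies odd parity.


Number of 1s: 7

Yes, parity is correct (7 ones)


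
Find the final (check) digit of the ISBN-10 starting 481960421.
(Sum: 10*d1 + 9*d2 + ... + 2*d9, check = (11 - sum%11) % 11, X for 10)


Weighted sum: 243
243 mod 11 = 1

Check digit: X


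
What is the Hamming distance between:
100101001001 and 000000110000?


XOR: 100101111001
Count of 1s: 7

7


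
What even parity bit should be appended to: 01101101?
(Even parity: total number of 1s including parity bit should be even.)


Number of 1s in data: 5
Parity bit: 1

1


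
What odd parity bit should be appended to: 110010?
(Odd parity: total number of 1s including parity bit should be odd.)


Number of 1s in data: 3
Parity bit: 0

0


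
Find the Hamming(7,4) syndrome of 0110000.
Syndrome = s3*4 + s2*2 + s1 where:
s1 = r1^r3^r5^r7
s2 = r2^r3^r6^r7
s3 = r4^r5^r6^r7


s1=1, s2=0, s3=0

Syndrome = 1 (error at position 1)


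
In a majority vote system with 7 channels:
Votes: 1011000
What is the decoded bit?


Ones: 3 out of 7
Threshold: 4

0 (3/7 voted 1)


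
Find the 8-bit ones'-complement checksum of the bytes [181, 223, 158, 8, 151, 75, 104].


Sum = 900 mod 256 = 132
Complement = 123

123


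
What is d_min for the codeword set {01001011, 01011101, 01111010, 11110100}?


Comparing all pairs, minimum distance: 3
Can detect 2 errors, correct 1 errors

3


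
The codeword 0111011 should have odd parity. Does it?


Number of 1s: 5

Yes, parity is correct (5 ones)


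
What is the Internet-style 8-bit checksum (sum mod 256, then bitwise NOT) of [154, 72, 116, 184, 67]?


Sum = 593 mod 256 = 81
Complement = 174

174


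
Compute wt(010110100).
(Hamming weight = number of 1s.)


Counting 1s in 010110100

4


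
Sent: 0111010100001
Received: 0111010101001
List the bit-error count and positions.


XOR: 0000000001000

1 error(s) at position(s): 9


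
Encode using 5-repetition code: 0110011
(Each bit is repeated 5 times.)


Each bit -> 5 copies

00000111111111100000000001111111111


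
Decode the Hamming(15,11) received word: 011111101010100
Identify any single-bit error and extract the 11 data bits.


Syndrome = 14: error at position 14

Data: 11111010110 (corrected bit 14)


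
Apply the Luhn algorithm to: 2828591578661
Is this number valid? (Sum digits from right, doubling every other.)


Luhn sum = 58
58 mod 10 = 8

Invalid (Luhn sum mod 10 = 8)


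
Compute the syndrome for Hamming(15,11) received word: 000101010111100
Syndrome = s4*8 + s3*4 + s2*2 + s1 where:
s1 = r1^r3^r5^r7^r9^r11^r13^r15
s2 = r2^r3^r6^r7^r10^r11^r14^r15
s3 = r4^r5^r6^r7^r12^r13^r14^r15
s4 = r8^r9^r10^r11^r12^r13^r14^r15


s1=0, s2=1, s3=0, s4=1

Syndrome = 10 (error at position 10)


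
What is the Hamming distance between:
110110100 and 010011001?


XOR: 100101101
Count of 1s: 5

5


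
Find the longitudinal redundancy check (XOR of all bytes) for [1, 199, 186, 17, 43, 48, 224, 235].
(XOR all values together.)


XOR chain: 1 ^ 199 ^ 186 ^ 17 ^ 43 ^ 48 ^ 224 ^ 235 = 125

125


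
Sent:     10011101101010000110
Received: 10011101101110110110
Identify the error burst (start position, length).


XOR: 00000000000100110000

Burst at position 11, length 5


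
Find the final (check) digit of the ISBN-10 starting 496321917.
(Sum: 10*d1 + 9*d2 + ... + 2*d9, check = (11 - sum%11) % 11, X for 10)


Weighted sum: 260
260 mod 11 = 7

Check digit: 4


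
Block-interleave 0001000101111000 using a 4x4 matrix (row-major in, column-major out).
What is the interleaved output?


Matrix:
  0001
  0001
  0111
  1000
Read columns: 0001001000101110

0001001000101110


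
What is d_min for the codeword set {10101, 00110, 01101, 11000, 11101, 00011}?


Comparing all pairs, minimum distance: 1
Can detect 0 errors, correct 0 errors

1


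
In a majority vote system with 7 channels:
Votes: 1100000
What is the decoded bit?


Ones: 2 out of 7
Threshold: 4

0 (2/7 voted 1)


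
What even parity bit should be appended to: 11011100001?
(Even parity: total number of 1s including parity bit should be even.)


Number of 1s in data: 6
Parity bit: 0

0


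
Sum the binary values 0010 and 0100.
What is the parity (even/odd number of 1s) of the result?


0010 = 2
0100 = 4
Sum = 6 = 110
1s count = 2

even parity (2 ones in 110)


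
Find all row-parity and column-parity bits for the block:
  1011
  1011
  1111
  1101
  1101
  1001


Row parities: 110110
Column parities: 0110

Row P: 110110, Col P: 0110, Corner: 0


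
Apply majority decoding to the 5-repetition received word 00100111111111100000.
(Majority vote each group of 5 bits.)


Groups: 00100, 11111, 11111, 00000
Majority votes: 0110

0110


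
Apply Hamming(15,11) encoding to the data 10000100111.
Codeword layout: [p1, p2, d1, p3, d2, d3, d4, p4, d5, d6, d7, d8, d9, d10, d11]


Parity bits: p1=1, p2=0, p3=1, p4=0

101100000100111


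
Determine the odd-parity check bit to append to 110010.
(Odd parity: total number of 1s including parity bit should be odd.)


Number of 1s in data: 3
Parity bit: 0

0


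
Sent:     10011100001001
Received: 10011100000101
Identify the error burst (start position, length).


XOR: 00000000001100

Burst at position 10, length 2


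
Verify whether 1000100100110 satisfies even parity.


Number of 1s: 5

No, parity error (5 ones)


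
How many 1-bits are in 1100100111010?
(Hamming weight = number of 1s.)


Counting 1s in 1100100111010

7


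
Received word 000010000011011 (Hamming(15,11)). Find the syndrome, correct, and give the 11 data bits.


Syndrome = 3: error at position 3

Data: 11000011011 (corrected bit 3)


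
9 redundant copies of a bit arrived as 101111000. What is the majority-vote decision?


Ones: 5 out of 9
Threshold: 5

1 (5/9 voted 1)


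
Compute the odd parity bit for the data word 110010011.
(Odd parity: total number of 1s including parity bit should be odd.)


Number of 1s in data: 5
Parity bit: 0

0


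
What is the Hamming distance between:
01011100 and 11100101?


XOR: 10111001
Count of 1s: 5

5


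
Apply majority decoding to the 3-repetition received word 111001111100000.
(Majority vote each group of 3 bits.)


Groups: 111, 001, 111, 100, 000
Majority votes: 10100

10100


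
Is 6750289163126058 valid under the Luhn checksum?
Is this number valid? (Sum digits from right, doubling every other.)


Luhn sum = 55
55 mod 10 = 5

Invalid (Luhn sum mod 10 = 5)


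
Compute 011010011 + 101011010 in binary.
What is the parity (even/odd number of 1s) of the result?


011010011 = 211
101011010 = 346
Sum = 557 = 1000101101
1s count = 5

odd parity (5 ones in 1000101101)


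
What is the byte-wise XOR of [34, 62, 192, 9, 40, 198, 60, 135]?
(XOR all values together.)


XOR chain: 34 ^ 62 ^ 192 ^ 9 ^ 40 ^ 198 ^ 60 ^ 135 = 128

128


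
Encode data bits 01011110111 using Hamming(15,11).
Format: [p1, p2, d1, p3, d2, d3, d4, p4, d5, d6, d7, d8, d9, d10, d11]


Parity bits: p1=0, p2=1, p3=1, p4=0

010110101110111


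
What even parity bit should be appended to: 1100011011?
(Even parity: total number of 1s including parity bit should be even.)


Number of 1s in data: 6
Parity bit: 0

0


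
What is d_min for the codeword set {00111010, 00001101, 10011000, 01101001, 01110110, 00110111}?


Comparing all pairs, minimum distance: 2
Can detect 1 errors, correct 0 errors

2


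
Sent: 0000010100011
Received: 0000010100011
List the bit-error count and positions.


XOR: 0000000000000

0 errors (received matches sent)


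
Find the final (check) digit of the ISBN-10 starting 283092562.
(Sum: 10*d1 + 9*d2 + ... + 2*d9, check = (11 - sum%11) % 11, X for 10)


Weighted sum: 222
222 mod 11 = 2

Check digit: 9


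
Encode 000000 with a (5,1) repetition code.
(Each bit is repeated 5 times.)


Each bit -> 5 copies

000000000000000000000000000000


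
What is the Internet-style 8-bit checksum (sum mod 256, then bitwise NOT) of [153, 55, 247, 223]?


Sum = 678 mod 256 = 166
Complement = 89

89


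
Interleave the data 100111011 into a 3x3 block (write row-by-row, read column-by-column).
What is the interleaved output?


Matrix:
  100
  111
  011
Read columns: 110011011

110011011


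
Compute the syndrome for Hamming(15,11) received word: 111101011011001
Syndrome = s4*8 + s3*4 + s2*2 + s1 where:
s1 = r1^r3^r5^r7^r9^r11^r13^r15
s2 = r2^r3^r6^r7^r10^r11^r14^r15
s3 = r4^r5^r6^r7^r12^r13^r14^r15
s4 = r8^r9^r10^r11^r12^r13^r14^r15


s1=1, s2=1, s3=0, s4=1

Syndrome = 11 (error at position 11)


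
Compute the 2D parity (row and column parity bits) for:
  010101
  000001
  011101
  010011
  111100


Row parities: 11010
Column parities: 100110

Row P: 11010, Col P: 100110, Corner: 1


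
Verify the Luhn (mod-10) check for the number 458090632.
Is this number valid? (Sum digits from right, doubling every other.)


Luhn sum = 36
36 mod 10 = 6

Invalid (Luhn sum mod 10 = 6)


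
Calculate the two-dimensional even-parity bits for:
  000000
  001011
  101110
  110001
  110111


Row parities: 01011
Column parities: 100011

Row P: 01011, Col P: 100011, Corner: 1


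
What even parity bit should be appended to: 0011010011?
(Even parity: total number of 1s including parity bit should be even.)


Number of 1s in data: 5
Parity bit: 1

1


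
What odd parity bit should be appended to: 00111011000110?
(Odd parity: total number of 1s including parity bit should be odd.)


Number of 1s in data: 7
Parity bit: 0

0


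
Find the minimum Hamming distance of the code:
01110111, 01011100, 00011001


Comparing all pairs, minimum distance: 3
Can detect 2 errors, correct 1 errors

3


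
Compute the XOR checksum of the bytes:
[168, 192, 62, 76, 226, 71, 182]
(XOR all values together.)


XOR chain: 168 ^ 192 ^ 62 ^ 76 ^ 226 ^ 71 ^ 182 = 9

9


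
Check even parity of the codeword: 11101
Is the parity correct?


Number of 1s: 4

Yes, parity is correct (4 ones)


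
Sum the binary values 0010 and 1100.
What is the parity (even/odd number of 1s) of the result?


0010 = 2
1100 = 12
Sum = 14 = 1110
1s count = 3

odd parity (3 ones in 1110)


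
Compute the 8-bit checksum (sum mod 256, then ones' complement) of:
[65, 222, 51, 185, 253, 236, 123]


Sum = 1135 mod 256 = 111
Complement = 144

144


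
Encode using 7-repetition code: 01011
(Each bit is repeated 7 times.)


Each bit -> 7 copies

00000001111111000000011111111111111


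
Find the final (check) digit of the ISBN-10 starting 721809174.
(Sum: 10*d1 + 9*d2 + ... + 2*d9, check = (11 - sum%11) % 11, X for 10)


Weighted sum: 230
230 mod 11 = 10

Check digit: 1


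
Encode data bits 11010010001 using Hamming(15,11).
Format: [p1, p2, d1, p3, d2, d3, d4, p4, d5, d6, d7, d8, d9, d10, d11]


Parity bits: p1=1, p2=0, p3=1, p4=0

101110100010001


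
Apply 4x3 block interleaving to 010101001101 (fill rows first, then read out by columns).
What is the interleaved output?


Matrix:
  010
  101
  001
  101
Read columns: 010110000111

010110000111


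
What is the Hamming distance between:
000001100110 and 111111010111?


XOR: 111110110001
Count of 1s: 8

8


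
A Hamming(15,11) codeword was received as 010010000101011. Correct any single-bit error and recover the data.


Syndrome = 0: no error detected

Data: 01000101011 (no errors)


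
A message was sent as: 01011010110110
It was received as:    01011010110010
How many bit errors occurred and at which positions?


XOR: 00000000000100

1 error(s) at position(s): 11


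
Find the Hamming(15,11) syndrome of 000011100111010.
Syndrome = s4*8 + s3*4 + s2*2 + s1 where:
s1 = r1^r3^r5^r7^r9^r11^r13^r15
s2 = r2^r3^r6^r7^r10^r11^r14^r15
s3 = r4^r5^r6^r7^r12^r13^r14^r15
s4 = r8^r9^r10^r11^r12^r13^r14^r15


s1=1, s2=1, s3=1, s4=0

Syndrome = 7 (error at position 7)


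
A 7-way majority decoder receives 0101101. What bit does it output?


Ones: 4 out of 7
Threshold: 4

1 (4/7 voted 1)


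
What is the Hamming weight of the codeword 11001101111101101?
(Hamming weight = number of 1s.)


Counting 1s in 11001101111101101

12


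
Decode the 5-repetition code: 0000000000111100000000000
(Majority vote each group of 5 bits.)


Groups: 00000, 00000, 11110, 00000, 00000
Majority votes: 00100

00100


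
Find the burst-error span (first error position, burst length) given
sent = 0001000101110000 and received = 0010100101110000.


XOR: 0011100000000000

Burst at position 2, length 3


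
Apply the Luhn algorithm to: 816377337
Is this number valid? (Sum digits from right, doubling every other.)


Luhn sum = 50
50 mod 10 = 0

Valid (Luhn sum mod 10 = 0)


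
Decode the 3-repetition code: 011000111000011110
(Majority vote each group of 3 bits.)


Groups: 011, 000, 111, 000, 011, 110
Majority votes: 101011

101011


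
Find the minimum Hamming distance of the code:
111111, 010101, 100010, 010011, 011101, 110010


Comparing all pairs, minimum distance: 1
Can detect 0 errors, correct 0 errors

1


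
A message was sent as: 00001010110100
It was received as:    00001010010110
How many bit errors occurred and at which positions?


XOR: 00000000100010

2 error(s) at position(s): 8, 12


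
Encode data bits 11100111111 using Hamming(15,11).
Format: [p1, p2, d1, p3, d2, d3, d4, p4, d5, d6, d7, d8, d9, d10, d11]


Parity bits: p1=1, p2=0, p3=0, p4=0

101011000111111


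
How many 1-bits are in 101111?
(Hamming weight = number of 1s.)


Counting 1s in 101111

5


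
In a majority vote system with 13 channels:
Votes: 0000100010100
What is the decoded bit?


Ones: 3 out of 13
Threshold: 7

0 (3/13 voted 1)


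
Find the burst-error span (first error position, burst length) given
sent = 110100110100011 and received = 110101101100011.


XOR: 000001011000000

Burst at position 5, length 4


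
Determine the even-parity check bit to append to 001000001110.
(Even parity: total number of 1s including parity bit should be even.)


Number of 1s in data: 4
Parity bit: 0

0


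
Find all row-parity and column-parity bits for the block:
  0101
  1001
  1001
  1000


Row parities: 0001
Column parities: 1101

Row P: 0001, Col P: 1101, Corner: 1


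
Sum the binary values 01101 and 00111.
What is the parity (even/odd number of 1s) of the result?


01101 = 13
00111 = 7
Sum = 20 = 10100
1s count = 2

even parity (2 ones in 10100)


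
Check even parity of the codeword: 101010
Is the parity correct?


Number of 1s: 3

No, parity error (3 ones)


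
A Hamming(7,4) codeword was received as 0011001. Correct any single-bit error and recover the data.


Syndrome = 0: no error detected

Data: 1001 (no errors)


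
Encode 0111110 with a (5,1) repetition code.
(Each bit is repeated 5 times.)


Each bit -> 5 copies

00000111111111111111111111111100000


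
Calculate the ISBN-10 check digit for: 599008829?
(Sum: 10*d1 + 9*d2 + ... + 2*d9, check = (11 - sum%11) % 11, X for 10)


Weighted sum: 299
299 mod 11 = 2

Check digit: 9


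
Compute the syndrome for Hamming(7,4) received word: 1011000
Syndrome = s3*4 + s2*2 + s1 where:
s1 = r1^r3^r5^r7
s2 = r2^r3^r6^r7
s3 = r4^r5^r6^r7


s1=0, s2=1, s3=1

Syndrome = 6 (error at position 6)


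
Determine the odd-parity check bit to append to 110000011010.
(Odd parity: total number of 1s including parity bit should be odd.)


Number of 1s in data: 5
Parity bit: 0

0


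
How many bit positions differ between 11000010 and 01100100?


XOR: 10100110
Count of 1s: 4

4


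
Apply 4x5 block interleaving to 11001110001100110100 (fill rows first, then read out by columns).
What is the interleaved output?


Matrix:
  11001
  11000
  11001
  10100
Read columns: 11111110000100001010

11111110000100001010


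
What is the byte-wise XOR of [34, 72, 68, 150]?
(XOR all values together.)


XOR chain: 34 ^ 72 ^ 68 ^ 150 = 184

184


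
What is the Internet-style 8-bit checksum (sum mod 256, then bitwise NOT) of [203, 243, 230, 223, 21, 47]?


Sum = 967 mod 256 = 199
Complement = 56

56


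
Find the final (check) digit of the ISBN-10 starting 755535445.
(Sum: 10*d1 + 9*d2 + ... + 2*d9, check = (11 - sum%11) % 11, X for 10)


Weighted sum: 271
271 mod 11 = 7

Check digit: 4


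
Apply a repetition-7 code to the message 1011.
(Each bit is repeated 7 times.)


Each bit -> 7 copies

1111111000000011111111111111


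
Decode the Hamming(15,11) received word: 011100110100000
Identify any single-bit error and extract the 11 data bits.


Syndrome = 0: no error detected

Data: 10010100000 (no errors)


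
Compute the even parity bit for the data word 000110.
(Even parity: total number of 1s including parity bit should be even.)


Number of 1s in data: 2
Parity bit: 0

0


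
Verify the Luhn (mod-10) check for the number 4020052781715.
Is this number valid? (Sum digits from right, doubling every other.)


Luhn sum = 38
38 mod 10 = 8

Invalid (Luhn sum mod 10 = 8)


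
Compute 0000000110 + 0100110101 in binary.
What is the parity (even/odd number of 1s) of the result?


0000000110 = 6
0100110101 = 309
Sum = 315 = 100111011
1s count = 6

even parity (6 ones in 100111011)


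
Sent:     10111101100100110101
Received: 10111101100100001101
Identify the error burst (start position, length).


XOR: 00000000000000111000

Burst at position 14, length 3


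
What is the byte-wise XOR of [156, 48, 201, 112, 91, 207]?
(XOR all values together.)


XOR chain: 156 ^ 48 ^ 201 ^ 112 ^ 91 ^ 207 = 129

129


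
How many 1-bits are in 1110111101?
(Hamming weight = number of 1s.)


Counting 1s in 1110111101

8


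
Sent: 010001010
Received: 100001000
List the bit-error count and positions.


XOR: 110000010

3 error(s) at position(s): 0, 1, 7


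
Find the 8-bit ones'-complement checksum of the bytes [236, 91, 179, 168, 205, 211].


Sum = 1090 mod 256 = 66
Complement = 189

189


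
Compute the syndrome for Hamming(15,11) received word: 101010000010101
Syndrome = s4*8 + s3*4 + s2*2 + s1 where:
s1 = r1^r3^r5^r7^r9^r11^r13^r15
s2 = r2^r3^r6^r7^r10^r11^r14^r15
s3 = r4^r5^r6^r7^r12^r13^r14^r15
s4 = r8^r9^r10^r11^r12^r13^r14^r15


s1=0, s2=1, s3=1, s4=1

Syndrome = 14 (error at position 14)


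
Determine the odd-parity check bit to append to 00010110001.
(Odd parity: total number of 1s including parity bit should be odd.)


Number of 1s in data: 4
Parity bit: 1

1


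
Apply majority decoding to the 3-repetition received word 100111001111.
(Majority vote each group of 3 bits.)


Groups: 100, 111, 001, 111
Majority votes: 0101

0101


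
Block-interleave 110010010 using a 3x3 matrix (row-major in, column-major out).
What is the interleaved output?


Matrix:
  110
  010
  010
Read columns: 100111000

100111000


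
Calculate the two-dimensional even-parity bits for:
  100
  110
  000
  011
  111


Row parities: 10001
Column parities: 110

Row P: 10001, Col P: 110, Corner: 0


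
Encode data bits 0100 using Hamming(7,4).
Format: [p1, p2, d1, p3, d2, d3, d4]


Parity bits: p1=1, p2=0, p3=1

1001100


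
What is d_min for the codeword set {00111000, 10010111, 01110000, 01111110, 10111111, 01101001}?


Comparing all pairs, minimum distance: 2
Can detect 1 errors, correct 0 errors

2


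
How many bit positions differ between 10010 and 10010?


XOR: 00000
Count of 1s: 0

0


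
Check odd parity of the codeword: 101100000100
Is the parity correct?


Number of 1s: 4

No, parity error (4 ones)


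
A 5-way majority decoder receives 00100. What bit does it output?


Ones: 1 out of 5
Threshold: 3

0 (1/5 voted 1)


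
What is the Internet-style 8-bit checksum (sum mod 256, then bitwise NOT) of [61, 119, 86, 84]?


Sum = 350 mod 256 = 94
Complement = 161

161


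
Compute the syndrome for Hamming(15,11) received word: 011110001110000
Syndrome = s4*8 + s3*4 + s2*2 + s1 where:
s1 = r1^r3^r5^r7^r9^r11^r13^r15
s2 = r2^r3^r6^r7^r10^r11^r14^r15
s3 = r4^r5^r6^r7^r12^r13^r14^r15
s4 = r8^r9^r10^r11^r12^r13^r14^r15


s1=0, s2=0, s3=0, s4=1

Syndrome = 8 (error at position 8)


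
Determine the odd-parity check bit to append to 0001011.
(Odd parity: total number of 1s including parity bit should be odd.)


Number of 1s in data: 3
Parity bit: 0

0


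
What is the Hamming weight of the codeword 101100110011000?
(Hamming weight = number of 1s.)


Counting 1s in 101100110011000

7


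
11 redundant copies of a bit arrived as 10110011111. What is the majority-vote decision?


Ones: 8 out of 11
Threshold: 6

1 (8/11 voted 1)


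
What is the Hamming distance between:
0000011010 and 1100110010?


XOR: 1100101000
Count of 1s: 4

4


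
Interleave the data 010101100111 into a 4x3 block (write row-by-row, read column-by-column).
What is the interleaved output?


Matrix:
  010
  101
  100
  111
Read columns: 011110010101

011110010101


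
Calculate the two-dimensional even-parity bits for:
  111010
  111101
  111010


Row parities: 010
Column parities: 111101

Row P: 010, Col P: 111101, Corner: 1


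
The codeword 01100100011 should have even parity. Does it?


Number of 1s: 5

No, parity error (5 ones)


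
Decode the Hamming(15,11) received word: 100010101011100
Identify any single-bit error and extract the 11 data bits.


Syndrome = 0: no error detected

Data: 01011011100 (no errors)


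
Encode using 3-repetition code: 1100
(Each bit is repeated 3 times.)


Each bit -> 3 copies

111111000000


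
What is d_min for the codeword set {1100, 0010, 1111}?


Comparing all pairs, minimum distance: 2
Can detect 1 errors, correct 0 errors

2


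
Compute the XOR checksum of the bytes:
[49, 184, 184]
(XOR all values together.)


XOR chain: 49 ^ 184 ^ 184 = 49

49


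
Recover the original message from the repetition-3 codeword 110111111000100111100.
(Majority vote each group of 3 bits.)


Groups: 110, 111, 111, 000, 100, 111, 100
Majority votes: 1110010

1110010


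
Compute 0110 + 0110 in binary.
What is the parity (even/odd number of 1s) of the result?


0110 = 6
0110 = 6
Sum = 12 = 1100
1s count = 2

even parity (2 ones in 1100)


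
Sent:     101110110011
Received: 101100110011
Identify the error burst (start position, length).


XOR: 000010000000

Burst at position 4, length 1


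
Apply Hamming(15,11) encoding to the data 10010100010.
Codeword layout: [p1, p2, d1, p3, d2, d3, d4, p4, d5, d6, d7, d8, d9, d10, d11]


Parity bits: p1=0, p2=0, p3=0, p4=0

001000100100010


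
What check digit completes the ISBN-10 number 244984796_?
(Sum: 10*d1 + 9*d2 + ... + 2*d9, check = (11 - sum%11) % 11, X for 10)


Weighted sum: 286
286 mod 11 = 0

Check digit: 0


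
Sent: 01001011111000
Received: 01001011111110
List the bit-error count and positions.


XOR: 00000000000110

2 error(s) at position(s): 11, 12


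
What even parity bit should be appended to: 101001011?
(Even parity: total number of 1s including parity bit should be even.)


Number of 1s in data: 5
Parity bit: 1

1


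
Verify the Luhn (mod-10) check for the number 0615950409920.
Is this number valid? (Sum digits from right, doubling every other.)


Luhn sum = 45
45 mod 10 = 5

Invalid (Luhn sum mod 10 = 5)


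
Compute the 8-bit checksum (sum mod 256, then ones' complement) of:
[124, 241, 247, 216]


Sum = 828 mod 256 = 60
Complement = 195

195


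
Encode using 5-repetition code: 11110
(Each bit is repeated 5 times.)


Each bit -> 5 copies

1111111111111111111100000


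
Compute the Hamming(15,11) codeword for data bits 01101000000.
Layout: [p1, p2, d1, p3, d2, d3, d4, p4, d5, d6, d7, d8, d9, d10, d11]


Parity bits: p1=0, p2=1, p3=0, p4=1

010011011000000
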